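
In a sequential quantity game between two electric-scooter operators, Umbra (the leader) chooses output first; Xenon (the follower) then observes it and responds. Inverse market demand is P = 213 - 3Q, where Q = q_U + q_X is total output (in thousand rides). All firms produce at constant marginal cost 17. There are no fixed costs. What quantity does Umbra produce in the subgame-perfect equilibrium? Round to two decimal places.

Solve by backward induction. Given q_U, the follower Xenon maximises π_X = (213 - 3q_U - 3q_X)q_X - 17q_X.
Follower FOC: 196 - 3q_U - 6q_X = 0, so q_X(q_U) = (196 - 3q_U)/6.
Umbra substitutes q_X(q_U) into its own profit: π_U = q_U(213 - 3q_U - (196 - 3q_U)/2) - 17q_U = (115 - (3/2)q_U)q_U - 17q_U.
Leader FOC: 98 - 3q_U = 0, so q_U = 98/3.
Then q_X = (196 - 3·(98/3))/6 = 49/3.

32.67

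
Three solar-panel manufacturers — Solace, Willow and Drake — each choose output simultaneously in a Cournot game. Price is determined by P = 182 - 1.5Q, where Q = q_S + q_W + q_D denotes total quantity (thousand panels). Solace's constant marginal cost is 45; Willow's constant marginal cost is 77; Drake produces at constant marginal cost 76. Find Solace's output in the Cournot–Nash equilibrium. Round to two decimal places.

33.33

Solace's profit: π_S = (182 - 1.5Q)q_S - (45q_S). Setting ∂π_S/∂q_S = 0: 137 - 3q_S - (3/2)(q_W + q_D) = 0.
Willow's profit: π_W = (182 - 1.5Q)q_W - (77q_W). Setting ∂π_W/∂q_W = 0: 105 - 3q_W - (3/2)(q_S + q_D) = 0.
Drake's first-order condition: 106 - 3q_D - (3/2)(q_S + q_W) = 0.
Summing all 3 equations gives 348 − 6Q = 0, hence Q = 58.
Back-substituting: q_S = (137 − 87)/(3/2) = 100/3, q_W = (105 − 87)/(3/2) = 12, q_D = (106 − 87)/(3/2) = 38/3.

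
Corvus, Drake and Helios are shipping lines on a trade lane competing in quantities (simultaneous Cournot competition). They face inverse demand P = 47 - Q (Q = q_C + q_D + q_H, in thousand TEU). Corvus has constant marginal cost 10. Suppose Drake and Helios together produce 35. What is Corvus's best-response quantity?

With rivals' combined output fixed at 35, Corvus's profit is π_C = (47 - 35 - q_C)q_C - (10q_C) = (12 - q_C)q_C - (10q_C).
∂π_C/∂q_C = 2 - 2q_C = 0, so q_C = 1.

1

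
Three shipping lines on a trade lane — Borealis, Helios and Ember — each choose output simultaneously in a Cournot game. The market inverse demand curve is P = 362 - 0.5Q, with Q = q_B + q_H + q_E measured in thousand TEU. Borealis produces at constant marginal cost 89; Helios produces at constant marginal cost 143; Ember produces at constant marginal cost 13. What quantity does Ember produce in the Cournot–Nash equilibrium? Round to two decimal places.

Borealis's profit: π_B = (362 - 0.5Q)q_B - (89q_B). Setting ∂π_B/∂q_B = 0: 273 - q_B - (1/2)(q_H + q_E) = 0.
Helios's first-order condition: 219 - q_H - (1/2)(q_B + q_E) = 0.
Ember's first-order condition: 349 - q_E - (1/2)(q_B + q_H) = 0.
Summing all 3 equations gives 841 − 2Q = 0, hence Q = 841/2.
Back-substituting: q_B = (273 − 841/4)/(1/2) = 251/2, q_H = (219 − 841/4)/(1/2) = 35/2, q_E = (349 − 841/4)/(1/2) = 555/2.

277.50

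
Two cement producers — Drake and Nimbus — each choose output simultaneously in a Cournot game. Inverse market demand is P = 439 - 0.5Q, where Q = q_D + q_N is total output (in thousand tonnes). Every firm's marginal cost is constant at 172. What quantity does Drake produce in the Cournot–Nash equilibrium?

A representative firm's profit is π_i = q_i(439 - 0.5Q) - 172q_i.
First-order condition (treating rivals' output as given): 267 - q_i - (1/2)q_j = 0.
With identical firms every q_j equals q_i, so q_j = q_i and 267 = (3/2)q_i, giving q_i = 178.

178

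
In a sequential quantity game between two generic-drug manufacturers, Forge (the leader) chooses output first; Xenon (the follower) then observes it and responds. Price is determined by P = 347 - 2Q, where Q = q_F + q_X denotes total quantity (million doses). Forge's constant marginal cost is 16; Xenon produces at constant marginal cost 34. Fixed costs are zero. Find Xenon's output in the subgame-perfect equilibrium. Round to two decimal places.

Solve by backward induction. Given q_F, the follower Xenon maximises π_X = (347 - 2q_F - 2q_X)q_X - 34q_X.
∂π_X/∂q_X = 313 - 2q_F - 4q_X = 0 gives the reaction function q_X = (313 - 2q_F)/4.
The leader anticipates this reaction. Substituting into P = 347 - 2Q gives P = 381/2 - q_F, so π_F = (381/2 - q_F)q_F - 16q_F.
Maximising: ∂π_F/∂q_F = 349/2 - 2q_F = 0, giving q_F = 349/4.
Then q_X = (313 - 2·(349/4))/4 = 277/8.

34.63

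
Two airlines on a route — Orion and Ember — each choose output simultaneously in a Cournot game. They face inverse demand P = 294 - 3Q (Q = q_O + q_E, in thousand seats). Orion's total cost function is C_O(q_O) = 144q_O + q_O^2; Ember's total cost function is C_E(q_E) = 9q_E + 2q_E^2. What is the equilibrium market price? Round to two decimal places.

Orion's profit: π_O = (294 - 3Q)q_O - (144q_O + q_O²). Setting ∂π_O/∂q_O = 0: 150 - 8q_O - 3(q_E) = 0.
Ember's first-order condition: 285 - 10q_E - 3(q_O) = 0.
So q_O = (150 - 3q_E)/8 and q_E = (285 - 3q_O)/10.
Solving the pair: q_O = 645/71, q_E = 1830/71.
Total output Q = 34.8592, so price P = 294 - 3·34.8592 = 189.4225.

189.42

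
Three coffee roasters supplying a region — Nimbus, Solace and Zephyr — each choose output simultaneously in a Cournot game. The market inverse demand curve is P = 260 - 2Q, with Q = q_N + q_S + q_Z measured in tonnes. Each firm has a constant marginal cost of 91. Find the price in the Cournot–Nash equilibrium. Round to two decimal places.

A representative firm's profit is π_i = q_i(260 - 2Q) - 91q_i.
First-order condition (treating rivals' output as given): 169 - 4q_i - 2·Σ_{j≠i} q_j = 0.
With identical firms every q_j equals q_i, so Σ_{j≠i} q_j = 2q_i and 169 = 8q_i, giving q_i = 169/8.
Total output Q = 507/8, so price P = 260 - 2·(507/8) = 533/4.

133.25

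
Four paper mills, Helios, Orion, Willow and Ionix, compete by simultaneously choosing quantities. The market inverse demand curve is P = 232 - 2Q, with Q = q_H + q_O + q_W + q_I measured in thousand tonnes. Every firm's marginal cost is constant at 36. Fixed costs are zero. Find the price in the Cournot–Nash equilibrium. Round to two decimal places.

75.20

A representative firm's profit is π_i = q_i(232 - 2Q) - 36q_i.
First-order condition (treating rivals' output as given): 196 - 4q_i - 2·Σ_{j≠i} q_j = 0.
By symmetry each firm produces the same amount; substituting Σ_{j≠i} q_j = 3q_i yields q_i = 196/10 = 98/5.
Total output Q = 392/5, so price P = 232 - 2·(392/5) = 376/5.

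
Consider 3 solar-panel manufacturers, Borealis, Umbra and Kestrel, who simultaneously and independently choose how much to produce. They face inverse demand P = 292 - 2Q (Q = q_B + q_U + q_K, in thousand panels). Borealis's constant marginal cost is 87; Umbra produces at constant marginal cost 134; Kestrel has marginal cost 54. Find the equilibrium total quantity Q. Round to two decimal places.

75.13

Borealis's profit: π_B = (292 - 2Q)q_B - (87q_B). Setting ∂π_B/∂q_B = 0: 205 - 4q_B - 2(q_U + q_K) = 0.
Umbra's first-order condition: 158 - 4q_U - 2(q_B + q_K) = 0.
Kestrel's profit: π_K = (292 - 2Q)q_K - (54q_K). Setting ∂π_K/∂q_K = 0: 238 - 4q_K - 2(q_B + q_U) = 0.
Summing all 3 equations gives 601 − 8Q = 0, hence Q = 601/8.
Back-substituting: q_B = (205 − 601/4)/2 = 219/8, q_U = (158 − 601/4)/2 = 31/8, q_K = (238 − 601/4)/2 = 351/8.
Total output Q = 219/8 + 31/8 + 351/8 = 601/8.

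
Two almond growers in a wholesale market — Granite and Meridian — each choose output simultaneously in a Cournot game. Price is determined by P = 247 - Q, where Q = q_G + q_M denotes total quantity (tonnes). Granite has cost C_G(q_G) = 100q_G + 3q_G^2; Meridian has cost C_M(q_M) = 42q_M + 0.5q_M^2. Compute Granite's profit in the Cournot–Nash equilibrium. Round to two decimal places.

421.14

Granite's profit: π_G = (247 - Q)q_G - (100q_G + 3q_G²). Setting ∂π_G/∂q_G = 0: 147 - 8q_G - (q_M) = 0.
Meridian's first-order condition: 205 - 3q_M - (q_G) = 0.
So q_G = (147 - q_M)/8 and q_M = (205 - q_G)/3.
Solving the pair: q_G = 236/23, q_M = 1493/23.
Price P = 247 - 1729/23 = 171.8261.
Granite's profit: 171.8261·(236/23) - 100·(236/23) - 3(236/23)² = 421.1418.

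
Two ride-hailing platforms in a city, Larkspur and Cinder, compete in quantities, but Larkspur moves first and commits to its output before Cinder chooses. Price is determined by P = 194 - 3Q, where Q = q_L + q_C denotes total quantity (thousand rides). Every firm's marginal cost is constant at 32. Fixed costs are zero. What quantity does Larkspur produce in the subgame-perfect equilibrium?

The follower Cinder best-responds to any q_L: π_C = (194 - 3Q)q_C - 32q_C.
Setting the follower's marginal profit to zero, 162 - 3q_L - 6q_C = 0, i.e. q_C = (162 - 3q_L)/6.
Larkspur substitutes q_C(q_L) into its own profit: π_L = q_L(194 - 3q_L - (162 - 3q_L)/2) - 32q_L = (113 - (3/2)q_L)q_L - 32q_L.
Leader FOC: 81 - 3q_L = 0, so q_L = 27.
Then q_C = (162 - 3·27)/6 = 27/2.

27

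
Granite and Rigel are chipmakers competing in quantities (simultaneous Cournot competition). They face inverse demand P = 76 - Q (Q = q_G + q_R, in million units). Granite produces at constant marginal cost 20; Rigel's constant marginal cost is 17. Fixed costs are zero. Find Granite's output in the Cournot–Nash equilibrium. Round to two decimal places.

Granite's profit: π_G = (76 - Q)q_G - (20q_G). Setting ∂π_G/∂q_G = 0: 56 - 2q_G - (q_R) = 0.
Rigel's profit: π_R = (76 - Q)q_R - (17q_R). Setting ∂π_R/∂q_R = 0: 59 - 2q_R - (q_G) = 0.
So q_G = (56 - q_R)/2 and q_R = (59 - q_G)/2.
Solving the pair: q_G = 53/3, q_R = 62/3.

17.67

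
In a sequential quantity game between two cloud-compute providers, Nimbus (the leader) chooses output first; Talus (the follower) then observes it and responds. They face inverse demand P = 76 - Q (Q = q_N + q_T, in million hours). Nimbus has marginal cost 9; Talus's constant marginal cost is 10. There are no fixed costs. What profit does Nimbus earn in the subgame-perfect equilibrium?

578

Solve by backward induction. Given q_N, the follower Talus maximises π_T = (76 - q_N - q_T)q_T - 10q_T.
Setting the follower's marginal profit to zero, 66 - q_N - 2q_T = 0, i.e. q_T = (66 - q_N)/2.
The leader anticipates this reaction. Substituting into P = 76 - Q gives P = 43 - (1/2)q_N, so π_N = (43 - (1/2)q_N)q_N - 9q_N.
The leader's first-order condition 34 - q_N = 0 yields q_N = 34.
Then q_T = (66 - 34)/2 = 16.
Price P = 76 - 50 = 26.
Nimbus's profit: (26 - 9)·34 = 578.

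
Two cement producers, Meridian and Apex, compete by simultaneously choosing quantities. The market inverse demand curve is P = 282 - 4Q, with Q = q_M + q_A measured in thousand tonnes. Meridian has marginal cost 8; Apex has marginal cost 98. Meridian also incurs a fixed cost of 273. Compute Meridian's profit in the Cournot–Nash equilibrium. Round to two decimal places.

Meridian's profit: π_M = (282 - 4Q)q_M - (8q_M). Setting ∂π_M/∂q_M = 0: 274 - 8q_M - 4(q_A) = 0.
Apex's profit: π_A = (282 - 4Q)q_A - (98q_A). Setting ∂π_A/∂q_A = 0: 184 - 8q_A - 4(q_M) = 0.
Best responses: q_M = (274 - 4q_A)/8, q_A = (184 - 4q_M)/8.
Substituting one into the other gives q_M = 91/3 and q_A = 47/6.
Price P = 282 - 4·(229/6) = 388/3.
Meridian's profit: (388/3 - 8)·(91/3) - 273 = 3407.4444.

3407.44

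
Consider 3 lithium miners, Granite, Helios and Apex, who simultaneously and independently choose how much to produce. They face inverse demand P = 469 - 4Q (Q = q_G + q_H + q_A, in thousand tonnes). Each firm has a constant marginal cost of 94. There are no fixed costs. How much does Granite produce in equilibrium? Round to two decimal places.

23.44

Each firm earns π_i = (469 - 4Q)q_i - 94q_i.
First-order condition (treating rivals' output as given): 375 - 8q_i - 4·Σ_{j≠i} q_j = 0.
By symmetry each firm produces the same amount; substituting Σ_{j≠i} q_j = 2q_i yields q_i = 375/16.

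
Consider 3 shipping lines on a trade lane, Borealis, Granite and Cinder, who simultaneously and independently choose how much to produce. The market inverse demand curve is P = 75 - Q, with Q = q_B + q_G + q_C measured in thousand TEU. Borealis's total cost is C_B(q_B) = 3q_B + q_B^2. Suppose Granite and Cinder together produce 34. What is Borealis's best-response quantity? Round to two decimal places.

With rivals' combined output fixed at 34, Borealis's profit is π_B = (75 - 34 - q_B)q_B - (3q_B + q_B²) = (41 - q_B)q_B - (3q_B + q_B²).
∂π_B/∂q_B = 38 - 4q_B = 0, so q_B = 19/2.

9.50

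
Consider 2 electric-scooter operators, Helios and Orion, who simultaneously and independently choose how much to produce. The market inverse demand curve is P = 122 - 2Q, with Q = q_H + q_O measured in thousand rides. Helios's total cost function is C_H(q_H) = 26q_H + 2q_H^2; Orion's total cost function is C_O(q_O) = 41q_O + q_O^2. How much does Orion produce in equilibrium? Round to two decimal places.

10.36

Helios's profit: π_H = (122 - 2Q)q_H - (26q_H + 2q_H²). Setting ∂π_H/∂q_H = 0: 96 - 8q_H - 2(q_O) = 0.
Orion's profit: π_O = (122 - 2Q)q_O - (41q_O + q_O²). Setting ∂π_O/∂q_O = 0: 81 - 6q_O - 2(q_H) = 0.
Best responses: q_H = (96 - 2q_O)/8, q_O = (81 - 2q_H)/6.
Substituting one into the other gives q_H = 207/22 and q_O = 114/11.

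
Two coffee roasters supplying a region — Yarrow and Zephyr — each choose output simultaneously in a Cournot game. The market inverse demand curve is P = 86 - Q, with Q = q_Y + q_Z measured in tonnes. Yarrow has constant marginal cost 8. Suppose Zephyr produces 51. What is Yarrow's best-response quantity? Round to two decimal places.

13.50

With the rival's output fixed at 51, Yarrow's profit is π_Y = (86 - 51 - q_Y)q_Y - (8q_Y) = (35 - q_Y)q_Y - (8q_Y).
∂π_Y/∂q_Y = 27 - 2q_Y = 0, so q_Y = 27/2.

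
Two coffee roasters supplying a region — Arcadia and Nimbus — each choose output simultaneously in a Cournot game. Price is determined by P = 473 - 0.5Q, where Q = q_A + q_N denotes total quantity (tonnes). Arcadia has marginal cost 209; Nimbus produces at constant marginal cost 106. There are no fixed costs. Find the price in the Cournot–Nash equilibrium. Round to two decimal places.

262.67

Arcadia's profit: π_A = (473 - 0.5Q)q_A - (209q_A). Setting ∂π_A/∂q_A = 0: 264 - q_A - (1/2)(q_N) = 0.
Nimbus's profit: π_N = (473 - 0.5Q)q_N - (106q_N). Setting ∂π_N/∂q_N = 0: 367 - q_N - (1/2)(q_A) = 0.
Best responses: q_A = (264 - (1/2)q_N), q_N = (367 - (1/2)q_A).
Solving the pair: q_A = 322/3, q_N = 940/3.
Total output Q = 1262/3, so price P = 473 - (1/2)·(1262/3) = 788/3.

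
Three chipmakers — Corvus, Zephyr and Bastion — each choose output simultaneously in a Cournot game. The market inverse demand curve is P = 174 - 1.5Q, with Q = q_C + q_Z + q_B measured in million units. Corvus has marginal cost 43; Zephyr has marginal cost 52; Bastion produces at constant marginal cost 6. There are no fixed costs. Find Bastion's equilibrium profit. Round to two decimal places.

2625.04

Corvus's profit: π_C = (174 - 1.5Q)q_C - (43q_C). Setting ∂π_C/∂q_C = 0: 131 - 3q_C - (3/2)(q_Z + q_B) = 0.
Zephyr's first-order condition: 122 - 3q_Z - (3/2)(q_C + q_B) = 0.
Bastion's profit: π_B = (174 - 1.5Q)q_B - (6q_B). Setting ∂π_B/∂q_B = 0: 168 - 3q_B - (3/2)(q_C + q_Z) = 0.
Summing all 3 equations gives 421 − 6Q = 0, hence Q = 421/6.
Back-substituting: q_C = (131 − 421/4)/(3/2) = 103/6, q_Z = (122 − 421/4)/(3/2) = 67/6, q_B = (168 − 421/4)/(3/2) = 251/6.
Price P = 174 - (3/2)·(421/6) = 275/4.
Bastion's profit: (275/4 - 6)·(251/6) = 2625.0417.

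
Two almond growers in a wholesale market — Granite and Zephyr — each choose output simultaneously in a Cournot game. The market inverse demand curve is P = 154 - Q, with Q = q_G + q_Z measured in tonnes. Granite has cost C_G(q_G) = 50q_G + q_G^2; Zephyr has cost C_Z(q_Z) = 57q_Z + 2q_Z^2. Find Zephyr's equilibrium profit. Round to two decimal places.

Granite's profit: π_G = (154 - Q)q_G - (50q_G + q_G²). Setting ∂π_G/∂q_G = 0: 104 - 4q_G - (q_Z) = 0.
Zephyr's profit: π_Z = (154 - Q)q_Z - (57q_Z + 2q_Z²). Setting ∂π_Z/∂q_Z = 0: 97 - 6q_Z - (q_G) = 0.
So q_G = (104 - q_Z)/4 and q_Z = (97 - q_G)/6.
Solving the pair: q_G = 527/23, q_Z = 284/23.
Price P = 154 - 811/23 = 118.7391.
Zephyr's profit: 118.7391·(284/23) - 57·(284/23) - 2(284/23)² = 457.4064.

457.41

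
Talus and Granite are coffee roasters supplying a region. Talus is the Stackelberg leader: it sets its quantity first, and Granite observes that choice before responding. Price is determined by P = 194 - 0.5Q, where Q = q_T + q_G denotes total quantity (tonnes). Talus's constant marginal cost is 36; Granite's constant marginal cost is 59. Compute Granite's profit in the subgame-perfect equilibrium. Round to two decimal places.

Solve by backward induction. Given q_T, the follower Granite maximises π_G = (194 - (1/2)q_T - (1/2)q_G)q_G - 59q_G.
Setting the follower's marginal profit to zero, 135 - (1/2)q_T - q_G = 0, i.e. q_G = (135 - (1/2)q_T).
Talus substitutes q_G(q_T) into its own profit: π_T = q_T(194 - (1/2)q_T - (135 - (1/2)q_T)/2) - 36q_T = (253/2 - (1/4)q_T)q_T - 36q_T.
The leader's first-order condition 181/2 - (1/2)q_T = 0 yields q_T = 181.
Then q_G = (135 - (1/2)·181) = 89/2.
Price P = 194 - (1/2)·(451/2) = 325/4.
Granite's profit: (325/4 - 59)·(89/2) = 990.1250.

990.13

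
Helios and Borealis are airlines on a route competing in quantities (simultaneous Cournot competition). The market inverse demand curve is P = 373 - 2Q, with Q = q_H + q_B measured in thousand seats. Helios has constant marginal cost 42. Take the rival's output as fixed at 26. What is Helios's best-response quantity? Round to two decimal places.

69.75

With the rival's output fixed at 26, Helios's profit is π_H = (373 - 2·26 - 2q_H)q_H - (42q_H) = (321 - 2q_H)q_H - (42q_H).
∂π_H/∂q_H = 279 - 4q_H = 0, so q_H = 279/4.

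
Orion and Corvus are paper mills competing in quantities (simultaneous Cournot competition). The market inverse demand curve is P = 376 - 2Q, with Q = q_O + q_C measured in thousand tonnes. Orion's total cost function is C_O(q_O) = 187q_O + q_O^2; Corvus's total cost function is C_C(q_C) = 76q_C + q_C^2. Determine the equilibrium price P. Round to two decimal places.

253.75

Orion's profit: π_O = (376 - 2Q)q_O - (187q_O + q_O²). Setting ∂π_O/∂q_O = 0: 189 - 6q_O - 2(q_C) = 0.
Corvus's first-order condition: 300 - 6q_C - 2(q_O) = 0.
Best responses: q_O = (189 - 2q_C)/6, q_C = (300 - 2q_O)/6.
Substituting one into the other gives q_O = 267/16 and q_C = 711/16.
Total output Q = 489/8, so price P = 376 - 2·(489/8) = 1015/4.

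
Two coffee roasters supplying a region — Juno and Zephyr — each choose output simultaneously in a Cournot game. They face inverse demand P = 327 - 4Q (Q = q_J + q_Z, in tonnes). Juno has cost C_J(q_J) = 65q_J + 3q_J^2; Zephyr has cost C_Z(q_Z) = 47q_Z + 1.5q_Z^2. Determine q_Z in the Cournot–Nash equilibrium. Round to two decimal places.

Juno's profit: π_J = (327 - 4Q)q_J - (65q_J + 3q_J²). Setting ∂π_J/∂q_J = 0: 262 - 14q_J - 4(q_Z) = 0.
Zephyr's profit: π_Z = (327 - 4Q)q_Z - (47q_Z + (3/2)q_Z²). Setting ∂π_Z/∂q_Z = 0: 280 - 11q_Z - 4(q_J) = 0.
So q_J = (262 - 4q_Z)/14 and q_Z = (280 - 4q_J)/11.
Substituting one into the other gives q_J = 881/69 and q_Z = 1436/69.

20.81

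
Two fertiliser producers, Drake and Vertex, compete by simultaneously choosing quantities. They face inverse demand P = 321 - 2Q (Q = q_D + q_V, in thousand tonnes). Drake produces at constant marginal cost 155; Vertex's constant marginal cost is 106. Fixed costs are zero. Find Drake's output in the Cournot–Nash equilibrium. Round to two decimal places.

Drake's profit: π_D = (321 - 2Q)q_D - (155q_D). Setting ∂π_D/∂q_D = 0: 166 - 4q_D - 2(q_V) = 0.
Vertex's first-order condition: 215 - 4q_V - 2(q_D) = 0.
Best responses: q_D = (166 - 2q_V)/4, q_V = (215 - 2q_D)/4.
Substituting one into the other gives q_D = 39/2 and q_V = 44.

19.50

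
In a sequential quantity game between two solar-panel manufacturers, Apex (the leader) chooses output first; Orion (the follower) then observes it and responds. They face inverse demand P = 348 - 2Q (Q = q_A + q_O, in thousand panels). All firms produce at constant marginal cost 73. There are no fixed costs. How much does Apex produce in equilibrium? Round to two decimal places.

68.75

The follower Orion best-responds to any q_A: π_O = (348 - 2Q)q_O - 73q_O.
∂π_O/∂q_O = 275 - 2q_A - 4q_O = 0 gives the reaction function q_O = (275 - 2q_A)/4.
The leader anticipates this reaction. Substituting into P = 348 - 2Q gives P = 421/2 - q_A, so π_A = (421/2 - q_A)q_A - 73q_A.
Leader FOC: 275/2 - 2q_A = 0, so q_A = 275/4.
Then q_O = (275 - 2·(275/4))/4 = 275/8.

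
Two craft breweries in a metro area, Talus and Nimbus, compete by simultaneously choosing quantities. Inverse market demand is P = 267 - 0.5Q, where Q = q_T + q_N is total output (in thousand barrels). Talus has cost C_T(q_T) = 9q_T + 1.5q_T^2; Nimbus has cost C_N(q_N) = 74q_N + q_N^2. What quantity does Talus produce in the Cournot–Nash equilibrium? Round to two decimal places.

Talus's profit: π_T = (267 - 0.5Q)q_T - (9q_T + (3/2)q_T²). Setting ∂π_T/∂q_T = 0: 258 - 4q_T - (1/2)(q_N) = 0.
Nimbus's first-order condition: 193 - 3q_N - (1/2)(q_T) = 0.
Rearranging gives the reaction functions q_T = (258 - (1/2)q_N)/4 and q_N = (193 - (1/2)q_T)/3.
Solving the pair: q_T = 57.6596, q_N = 54.7234.

57.66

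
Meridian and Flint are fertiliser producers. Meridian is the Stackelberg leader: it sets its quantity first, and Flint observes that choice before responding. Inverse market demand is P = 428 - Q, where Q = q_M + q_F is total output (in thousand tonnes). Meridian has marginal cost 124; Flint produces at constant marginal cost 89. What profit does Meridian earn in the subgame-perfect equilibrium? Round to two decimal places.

Solve by backward induction. Given q_M, the follower Flint maximises π_F = (428 - q_M - q_F)q_F - 89q_F.
Setting the follower's marginal profit to zero, 339 - q_M - 2q_F = 0, i.e. q_F = (339 - q_M)/2.
Meridian substitutes q_F(q_M) into its own profit: π_M = q_M(428 - q_M - (339 - q_M)/2) - 124q_M = (517/2 - (1/2)q_M)q_M - 124q_M.
Maximising: ∂π_M/∂q_M = 269/2 - q_M = 0, giving q_M = 269/2.
Then q_F = (339 - 269/2)/2 = 409/4.
Price P = 428 - 947/4 = 765/4.
Meridian's profit: (765/4 - 124)·(269/2) = 9045.1250.

9045.13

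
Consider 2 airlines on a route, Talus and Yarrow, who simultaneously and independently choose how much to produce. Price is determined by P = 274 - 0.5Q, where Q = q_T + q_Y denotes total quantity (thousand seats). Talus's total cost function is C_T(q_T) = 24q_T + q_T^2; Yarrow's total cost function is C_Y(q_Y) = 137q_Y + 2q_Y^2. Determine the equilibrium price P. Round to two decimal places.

Talus's profit: π_T = (274 - 0.5Q)q_T - (24q_T + q_T²). Setting ∂π_T/∂q_T = 0: 250 - 3q_T - (1/2)(q_Y) = 0.
Yarrow's profit: π_Y = (274 - 0.5Q)q_Y - (137q_Y + 2q_Y²). Setting ∂π_Y/∂q_Y = 0: 137 - 5q_Y - (1/2)(q_T) = 0.
So q_T = (250 - (1/2)q_Y)/3 and q_Y = (137 - (1/2)q_T)/5.
Solving the pair: q_T = 80.1017, q_Y = 1144/59.
Total output Q = 99.4915, so price P = 274 - (1/2)·99.4915 = 224.2542.

224.25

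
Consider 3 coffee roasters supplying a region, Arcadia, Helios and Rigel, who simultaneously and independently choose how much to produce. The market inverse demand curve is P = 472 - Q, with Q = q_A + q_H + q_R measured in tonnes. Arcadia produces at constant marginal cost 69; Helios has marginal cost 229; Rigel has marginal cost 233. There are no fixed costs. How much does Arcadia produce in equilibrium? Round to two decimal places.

181.75

Arcadia's profit: π_A = (472 - Q)q_A - (69q_A). Setting ∂π_A/∂q_A = 0: 403 - 2q_A - (q_H + q_R) = 0.
Helios's profit: π_H = (472 - Q)q_H - (229q_H). Setting ∂π_H/∂q_H = 0: 243 - 2q_H - (q_A + q_R) = 0.
Rigel's first-order condition: 239 - 2q_R - (q_A + q_H) = 0.
Adding the 3 first-order conditions: 885 − 4Q = 0, so Q = 885/4.
Back-substituting: q_A = (403 − 885/4) = 727/4, q_H = (243 − 885/4) = 87/4, q_R = (239 − 885/4) = 71/4.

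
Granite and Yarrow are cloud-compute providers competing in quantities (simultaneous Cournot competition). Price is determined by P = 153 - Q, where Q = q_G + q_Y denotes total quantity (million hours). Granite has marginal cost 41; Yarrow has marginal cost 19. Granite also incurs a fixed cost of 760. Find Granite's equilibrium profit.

140

Granite's profit: π_G = (153 - Q)q_G - (41q_G). Setting ∂π_G/∂q_G = 0: 112 - 2q_G - (q_Y) = 0.
Yarrow's profit: π_Y = (153 - Q)q_Y - (19q_Y). Setting ∂π_Y/∂q_Y = 0: 134 - 2q_Y - (q_G) = 0.
So q_G = (112 - q_Y)/2 and q_Y = (134 - q_G)/2.
Substituting one into the other gives q_G = 30 and q_Y = 52.
Price P = 153 - 82 = 71.
Granite's profit: (71 - 41)·30 - 760 = 140.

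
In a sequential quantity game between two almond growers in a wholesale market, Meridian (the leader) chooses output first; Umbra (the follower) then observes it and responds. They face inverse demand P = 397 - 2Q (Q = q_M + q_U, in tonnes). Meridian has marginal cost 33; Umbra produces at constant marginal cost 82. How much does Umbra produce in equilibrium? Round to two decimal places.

27.13

Solve by backward induction. Given q_M, the follower Umbra maximises π_U = (397 - 2q_M - 2q_U)q_U - 82q_U.
∂π_U/∂q_U = 315 - 2q_M - 4q_U = 0 gives the reaction function q_U = (315 - 2q_M)/4.
The leader anticipates this reaction. Substituting into P = 397 - 2Q gives P = 479/2 - q_M, so π_M = (479/2 - q_M)q_M - 33q_M.
The leader's first-order condition 413/2 - 2q_M = 0 yields q_M = 413/4.
Then q_U = (315 - 2·(413/4))/4 = 217/8.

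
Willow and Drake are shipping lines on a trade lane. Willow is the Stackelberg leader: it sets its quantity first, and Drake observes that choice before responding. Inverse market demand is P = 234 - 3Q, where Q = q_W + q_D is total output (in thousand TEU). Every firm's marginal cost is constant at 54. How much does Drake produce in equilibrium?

Solve by backward induction. Given q_W, the follower Drake maximises π_D = (234 - 3q_W - 3q_D)q_D - 54q_D.
∂π_D/∂q_D = 180 - 3q_W - 6q_D = 0 gives the reaction function q_D = (180 - 3q_W)/6.
The leader anticipates this reaction. Substituting into P = 234 - 3Q gives P = 144 - (3/2)q_W, so π_W = (144 - (3/2)q_W)q_W - 54q_W.
The leader's first-order condition 90 - 3q_W = 0 yields q_W = 30.
Then q_D = (180 - 3·30)/6 = 15.

15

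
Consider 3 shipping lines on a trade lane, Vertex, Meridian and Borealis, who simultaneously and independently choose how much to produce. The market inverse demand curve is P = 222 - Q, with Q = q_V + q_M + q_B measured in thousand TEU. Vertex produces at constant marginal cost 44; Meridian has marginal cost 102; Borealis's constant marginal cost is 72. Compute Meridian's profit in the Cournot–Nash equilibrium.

Vertex's profit: π_V = (222 - Q)q_V - (44q_V). Setting ∂π_V/∂q_V = 0: 178 - 2q_V - (q_M + q_B) = 0.
Meridian's profit: π_M = (222 - Q)q_M - (102q_M). Setting ∂π_M/∂q_M = 0: 120 - 2q_M - (q_V + q_B) = 0.
Borealis's profit: π_B = (222 - Q)q_B - (72q_B). Setting ∂π_B/∂q_B = 0: 150 - 2q_B - (q_V + q_M) = 0.
Summing all 3 equations gives 448 − 4Q = 0, hence Q = 112.
Back-substituting: q_V = (178 − 112) = 66, q_M = (120 − 112) = 8, q_B = (150 − 112) = 38.
Price P = 222 - 112 = 110.
Meridian's profit: (110 - 102)·8 = 64.

64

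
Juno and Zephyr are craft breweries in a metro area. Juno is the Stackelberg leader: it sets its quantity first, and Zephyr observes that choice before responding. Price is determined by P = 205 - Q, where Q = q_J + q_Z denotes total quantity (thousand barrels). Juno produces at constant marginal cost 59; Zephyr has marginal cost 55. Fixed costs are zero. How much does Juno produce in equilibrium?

The follower Zephyr best-responds to any q_J: π_Z = (205 - Q)q_Z - 55q_Z.
Setting the follower's marginal profit to zero, 150 - q_J - 2q_Z = 0, i.e. q_Z = (150 - q_J)/2.
The leader anticipates this reaction. Substituting into P = 205 - Q gives P = 130 - (1/2)q_J, so π_J = (130 - (1/2)q_J)q_J - 59q_J.
The leader's first-order condition 71 - q_J = 0 yields q_J = 71.
Then q_Z = (150 - 71)/2 = 79/2.

71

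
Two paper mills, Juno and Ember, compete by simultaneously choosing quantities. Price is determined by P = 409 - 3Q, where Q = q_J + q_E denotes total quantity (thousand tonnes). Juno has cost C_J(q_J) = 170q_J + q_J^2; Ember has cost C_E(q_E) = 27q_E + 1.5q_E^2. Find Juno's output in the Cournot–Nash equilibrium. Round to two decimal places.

Juno's profit: π_J = (409 - 3Q)q_J - (170q_J + q_J²). Setting ∂π_J/∂q_J = 0: 239 - 8q_J - 3(q_E) = 0.
Ember's first-order condition: 382 - 9q_E - 3(q_J) = 0.
Rearranging gives the reaction functions q_J = (239 - 3q_E)/8 and q_E = (382 - 3q_J)/9.
Substituting one into the other gives q_J = 335/21 and q_E = 37.1270.

15.95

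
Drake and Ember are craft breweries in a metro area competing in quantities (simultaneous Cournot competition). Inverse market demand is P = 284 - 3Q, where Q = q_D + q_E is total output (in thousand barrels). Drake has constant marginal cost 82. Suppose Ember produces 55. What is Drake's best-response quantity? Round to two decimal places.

6.17

With the rival's output fixed at 55, Drake's profit is π_D = (284 - 3·55 - 3q_D)q_D - (82q_D) = (119 - 3q_D)q_D - (82q_D).
∂π_D/∂q_D = 37 - 6q_D = 0, so q_D = 37/6.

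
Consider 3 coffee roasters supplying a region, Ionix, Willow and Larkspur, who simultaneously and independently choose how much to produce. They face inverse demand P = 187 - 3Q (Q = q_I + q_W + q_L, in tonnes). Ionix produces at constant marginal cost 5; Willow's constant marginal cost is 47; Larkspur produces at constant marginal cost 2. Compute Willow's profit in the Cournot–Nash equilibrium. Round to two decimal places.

58.52

Ionix's profit: π_I = (187 - 3Q)q_I - (5q_I). Setting ∂π_I/∂q_I = 0: 182 - 6q_I - 3(q_W + q_L) = 0.
Willow's profit: π_W = (187 - 3Q)q_W - (47q_W). Setting ∂π_W/∂q_W = 0: 140 - 6q_W - 3(q_I + q_L) = 0.
Larkspur's first-order condition: 185 - 6q_L - 3(q_I + q_W) = 0.
Adding the 3 conditions: 507 − 6Q − 6Q = 0, i.e. Q = 169/4.
Back-substituting: q_I = (182 − 507/4)/3 = 221/12, q_W = (140 − 507/4)/3 = 53/12, q_L = (185 − 507/4)/3 = 233/12.
Price P = 187 - 3·(169/4) = 241/4.
Willow's profit: (241/4 - 47)·(53/12) = 58.5208.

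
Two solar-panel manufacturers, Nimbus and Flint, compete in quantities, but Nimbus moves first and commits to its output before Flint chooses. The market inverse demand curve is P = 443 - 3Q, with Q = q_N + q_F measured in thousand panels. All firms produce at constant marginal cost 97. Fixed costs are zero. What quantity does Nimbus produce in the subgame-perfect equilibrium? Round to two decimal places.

Solve by backward induction. Given q_N, the follower Flint maximises π_F = (443 - 3q_N - 3q_F)q_F - 97q_F.
Follower FOC: 346 - 3q_N - 6q_F = 0, so q_F(q_N) = (346 - 3q_N)/6.
Nimbus substitutes q_F(q_N) into its own profit: π_N = q_N(443 - 3q_N - (346 - 3q_N)/2) - 97q_N = (270 - (3/2)q_N)q_N - 97q_N.
Leader FOC: 173 - 3q_N = 0, so q_N = 173/3.
Then q_F = (346 - 3·(173/3))/6 = 173/6.

57.67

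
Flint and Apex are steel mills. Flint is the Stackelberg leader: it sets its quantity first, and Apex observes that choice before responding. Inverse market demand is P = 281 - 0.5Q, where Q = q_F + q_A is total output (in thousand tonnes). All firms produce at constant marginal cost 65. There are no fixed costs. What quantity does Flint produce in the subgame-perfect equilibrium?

Solve by backward induction. Given q_F, the follower Apex maximises π_A = (281 - (1/2)q_F - (1/2)q_A)q_A - 65q_A.
∂π_A/∂q_A = 216 - (1/2)q_F - q_A = 0 gives the reaction function q_A = (216 - (1/2)q_F).
Flint substitutes q_A(q_F) into its own profit: π_F = q_F(281 - (1/2)q_F - (216 - (1/2)q_F)/2) - 65q_F = (173 - (1/4)q_F)q_F - 65q_F.
Maximising: ∂π_F/∂q_F = 108 - (1/2)q_F = 0, giving q_F = 216.
Then q_A = (216 - (1/2)·216) = 108.

216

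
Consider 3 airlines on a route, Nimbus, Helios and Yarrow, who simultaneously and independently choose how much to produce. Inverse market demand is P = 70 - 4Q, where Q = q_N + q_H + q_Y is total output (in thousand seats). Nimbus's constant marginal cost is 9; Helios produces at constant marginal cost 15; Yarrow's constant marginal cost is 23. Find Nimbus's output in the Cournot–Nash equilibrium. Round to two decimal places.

Nimbus's profit: π_N = (70 - 4Q)q_N - (9q_N). Setting ∂π_N/∂q_N = 0: 61 - 8q_N - 4(q_H + q_Y) = 0.
Helios's profit: π_H = (70 - 4Q)q_H - (15q_H). Setting ∂π_H/∂q_H = 0: 55 - 8q_H - 4(q_N + q_Y) = 0.
Yarrow's first-order condition: 47 - 8q_Y - 4(q_N + q_H) = 0.
Adding the 3 first-order conditions: 163 − 16Q = 0, so Q = 163/16.
Back-substituting: q_N = (61 − 163/4)/4 = 81/16, q_H = (55 − 163/4)/4 = 57/16, q_Y = (47 − 163/4)/4 = 25/16.

5.06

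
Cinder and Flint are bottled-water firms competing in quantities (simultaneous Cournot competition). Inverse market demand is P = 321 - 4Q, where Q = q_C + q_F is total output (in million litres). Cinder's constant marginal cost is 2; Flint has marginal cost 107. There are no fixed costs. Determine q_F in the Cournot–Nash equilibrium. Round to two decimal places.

Cinder's profit: π_C = (321 - 4Q)q_C - (2q_C). Setting ∂π_C/∂q_C = 0: 319 - 8q_C - 4(q_F) = 0.
Flint's first-order condition: 214 - 8q_F - 4(q_C) = 0.
Best responses: q_C = (319 - 4q_F)/8, q_F = (214 - 4q_C)/8.
Substituting one into the other gives q_C = 106/3 and q_F = 109/12.

9.08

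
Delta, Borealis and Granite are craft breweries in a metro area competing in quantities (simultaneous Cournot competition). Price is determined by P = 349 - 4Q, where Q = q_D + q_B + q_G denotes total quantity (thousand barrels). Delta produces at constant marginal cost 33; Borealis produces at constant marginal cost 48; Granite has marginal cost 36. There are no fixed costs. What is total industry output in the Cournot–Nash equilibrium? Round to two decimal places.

58.13

Delta's profit: π_D = (349 - 4Q)q_D - (33q_D). Setting ∂π_D/∂q_D = 0: 316 - 8q_D - 4(q_B + q_G) = 0.
Borealis's first-order condition: 301 - 8q_B - 4(q_D + q_G) = 0.
Granite's first-order condition: 313 - 8q_G - 4(q_D + q_B) = 0.
Adding the 3 conditions: 930 − 8Q − 8Q = 0, i.e. Q = 465/8.
Back-substituting: q_D = (316 − 465/2)/4 = 167/8, q_B = (301 − 465/2)/4 = 137/8, q_G = (313 − 465/2)/4 = 161/8.
Total output Q = 167/8 + 137/8 + 161/8 = 465/8.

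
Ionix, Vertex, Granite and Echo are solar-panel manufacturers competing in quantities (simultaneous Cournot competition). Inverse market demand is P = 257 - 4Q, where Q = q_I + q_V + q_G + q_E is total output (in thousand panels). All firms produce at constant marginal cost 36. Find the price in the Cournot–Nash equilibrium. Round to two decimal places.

80.20

Each firm earns π_i = (257 - 4Q)q_i - 36q_i.
Setting ∂π_i/∂q_i = 0 with rivals' quantities fixed: 221 - 8q_i - 4·Σ_{j≠i} q_j = 0.
By symmetry each firm produces the same amount; substituting Σ_{j≠i} q_j = 3q_i yields q_i = 221/20.
Total output Q = 221/5, so price P = 257 - 4·(221/5) = 401/5.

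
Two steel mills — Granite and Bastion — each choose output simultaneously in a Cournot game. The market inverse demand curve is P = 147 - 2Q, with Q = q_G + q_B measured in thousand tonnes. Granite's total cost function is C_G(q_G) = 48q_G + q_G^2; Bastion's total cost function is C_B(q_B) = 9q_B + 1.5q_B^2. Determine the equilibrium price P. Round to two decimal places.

91.89

Granite's profit: π_G = (147 - 2Q)q_G - (48q_G + q_G²). Setting ∂π_G/∂q_G = 0: 99 - 6q_G - 2(q_B) = 0.
Bastion's first-order condition: 138 - 7q_B - 2(q_G) = 0.
So q_G = (99 - 2q_B)/6 and q_B = (138 - 2q_G)/7.
Substituting one into the other gives q_G = 417/38 and q_B = 315/19.
Total output Q = 1047/38, so price P = 147 - 2·(1047/38) = 1746/19.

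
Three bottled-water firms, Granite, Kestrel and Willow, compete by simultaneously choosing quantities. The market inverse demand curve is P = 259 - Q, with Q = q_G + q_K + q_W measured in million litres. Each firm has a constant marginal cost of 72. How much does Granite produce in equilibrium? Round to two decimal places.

Each firm earns π_i = (259 - Q)q_i - 72q_i.
First-order condition (treating rivals' output as given): 187 - 2q_i - Σ_{j≠i} q_j = 0.
By symmetry each firm produces the same amount; substituting Σ_{j≠i} q_j = 2q_i yields q_i = 187/4.

46.75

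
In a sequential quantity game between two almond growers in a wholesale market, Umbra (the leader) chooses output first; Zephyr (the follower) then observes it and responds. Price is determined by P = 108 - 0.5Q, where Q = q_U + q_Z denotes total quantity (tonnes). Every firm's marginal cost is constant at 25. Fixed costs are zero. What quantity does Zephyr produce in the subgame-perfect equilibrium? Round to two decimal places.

Solve by backward induction. Given q_U, the follower Zephyr maximises π_Z = (108 - (1/2)q_U - (1/2)q_Z)q_Z - 25q_Z.
Setting the follower's marginal profit to zero, 83 - (1/2)q_U - q_Z = 0, i.e. q_Z = (83 - (1/2)q_U).
Umbra substitutes q_Z(q_U) into its own profit: π_U = q_U(108 - (1/2)q_U - (83 - (1/2)q_U)/2) - 25q_U = (133/2 - (1/4)q_U)q_U - 25q_U.
The leader's first-order condition 83/2 - (1/2)q_U = 0 yields q_U = 83.
Then q_Z = (83 - (1/2)·83) = 83/2.

41.50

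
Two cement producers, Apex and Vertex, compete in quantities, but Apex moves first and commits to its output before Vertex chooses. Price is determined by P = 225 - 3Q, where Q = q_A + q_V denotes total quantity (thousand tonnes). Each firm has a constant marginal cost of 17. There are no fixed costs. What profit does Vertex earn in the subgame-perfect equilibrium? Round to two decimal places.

901.33

The follower Vertex best-responds to any q_A: π_V = (225 - 3Q)q_V - 17q_V.
∂π_V/∂q_V = 208 - 3q_A - 6q_V = 0 gives the reaction function q_V = (208 - 3q_A)/6.
The leader anticipates this reaction. Substituting into P = 225 - 3Q gives P = 121 - (3/2)q_A, so π_A = (121 - (3/2)q_A)q_A - 17q_A.
Maximising: ∂π_A/∂q_A = 104 - 3q_A = 0, giving q_A = 104/3.
Then q_V = (208 - 3·(104/3))/6 = 52/3.
Price P = 225 - 3·52 = 69.
Vertex's profit: (69 - 17)·(52/3) = 901.3333.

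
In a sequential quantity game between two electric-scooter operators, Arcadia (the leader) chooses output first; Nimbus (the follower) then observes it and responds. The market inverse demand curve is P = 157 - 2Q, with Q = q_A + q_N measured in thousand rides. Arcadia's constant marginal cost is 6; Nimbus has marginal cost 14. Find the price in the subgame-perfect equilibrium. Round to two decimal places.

The follower Nimbus best-responds to any q_A: π_N = (157 - 2Q)q_N - 14q_N.
Setting the follower's marginal profit to zero, 143 - 2q_A - 4q_N = 0, i.e. q_N = (143 - 2q_A)/4.
The leader anticipates this reaction. Substituting into P = 157 - 2Q gives P = 171/2 - q_A, so π_A = (171/2 - q_A)q_A - 6q_A.
Leader FOC: 159/2 - 2q_A = 0, so q_A = 159/4.
Then q_N = (143 - 2·(159/4))/4 = 127/8.
Total output Q = 445/8, so price P = 157 - 2·(445/8) = 183/4.

45.75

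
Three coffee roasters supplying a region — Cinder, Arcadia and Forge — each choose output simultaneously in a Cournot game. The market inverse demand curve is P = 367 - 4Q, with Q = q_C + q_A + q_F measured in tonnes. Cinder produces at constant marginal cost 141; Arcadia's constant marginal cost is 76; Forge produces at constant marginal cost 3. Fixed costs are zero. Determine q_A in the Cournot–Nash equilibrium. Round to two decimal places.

17.69

Cinder's profit: π_C = (367 - 4Q)q_C - (141q_C). Setting ∂π_C/∂q_C = 0: 226 - 8q_C - 4(q_A + q_F) = 0.
Arcadia's first-order condition: 291 - 8q_A - 4(q_C + q_F) = 0.
Forge's profit: π_F = (367 - 4Q)q_F - (3q_F). Setting ∂π_F/∂q_F = 0: 364 - 8q_F - 4(q_C + q_A) = 0.
Adding the 3 conditions: 881 − 8Q − 8Q = 0, i.e. Q = 881/16.
Back-substituting: q_C = (226 − 881/4)/4 = 23/16, q_A = (291 − 881/4)/4 = 283/16, q_F = (364 − 881/4)/4 = 575/16.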